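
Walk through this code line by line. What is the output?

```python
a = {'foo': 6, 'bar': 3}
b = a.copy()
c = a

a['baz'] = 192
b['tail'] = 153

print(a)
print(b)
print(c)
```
{'foo': 6, 'bar': 3, 'baz': 192}
{'foo': 6, 'bar': 3, 'tail': 153}
{'foo': 6, 'bar': 3, 'baz': 192}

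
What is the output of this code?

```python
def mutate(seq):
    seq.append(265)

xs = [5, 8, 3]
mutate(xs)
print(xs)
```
[5, 8, 3, 265]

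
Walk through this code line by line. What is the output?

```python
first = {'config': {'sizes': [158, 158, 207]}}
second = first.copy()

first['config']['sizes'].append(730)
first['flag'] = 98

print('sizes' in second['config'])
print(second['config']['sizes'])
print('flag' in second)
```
True
[158, 158, 207, 730]
False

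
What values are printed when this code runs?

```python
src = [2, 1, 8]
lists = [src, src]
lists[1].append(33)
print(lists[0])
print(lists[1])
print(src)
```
[2, 1, 8, 33]
[2, 1, 8, 33]
[2, 1, 8, 33]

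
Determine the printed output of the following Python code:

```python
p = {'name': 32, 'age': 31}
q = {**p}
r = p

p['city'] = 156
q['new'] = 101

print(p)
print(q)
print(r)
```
{'name': 32, 'age': 31, 'city': 156}
{'name': 32, 'age': 31, 'new': 101}
{'name': 32, 'age': 31, 'city': 156}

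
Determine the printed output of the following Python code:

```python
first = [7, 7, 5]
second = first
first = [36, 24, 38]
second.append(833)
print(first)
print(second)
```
[36, 24, 38]
[7, 7, 5, 833]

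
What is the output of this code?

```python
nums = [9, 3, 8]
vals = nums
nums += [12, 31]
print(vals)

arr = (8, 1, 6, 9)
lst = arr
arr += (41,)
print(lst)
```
[9, 3, 8, 12, 31]
(8, 1, 6, 9)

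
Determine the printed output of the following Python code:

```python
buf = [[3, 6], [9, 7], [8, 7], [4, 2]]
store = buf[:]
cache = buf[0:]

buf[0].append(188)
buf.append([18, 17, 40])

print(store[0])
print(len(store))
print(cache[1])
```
[3, 6, 188]
4
[9, 7]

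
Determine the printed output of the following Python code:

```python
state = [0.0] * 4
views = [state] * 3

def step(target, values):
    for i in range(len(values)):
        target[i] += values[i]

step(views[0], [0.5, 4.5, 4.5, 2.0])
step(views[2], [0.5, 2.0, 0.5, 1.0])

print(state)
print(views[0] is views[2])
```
[1.0, 6.5, 5.0, 3.0]
True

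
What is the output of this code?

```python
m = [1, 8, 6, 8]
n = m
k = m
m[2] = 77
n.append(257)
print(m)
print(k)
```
[1, 8, 77, 8, 257]
[1, 8, 77, 8, 257]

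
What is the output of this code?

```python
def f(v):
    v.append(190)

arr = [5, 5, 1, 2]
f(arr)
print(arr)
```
[5, 5, 1, 2, 190]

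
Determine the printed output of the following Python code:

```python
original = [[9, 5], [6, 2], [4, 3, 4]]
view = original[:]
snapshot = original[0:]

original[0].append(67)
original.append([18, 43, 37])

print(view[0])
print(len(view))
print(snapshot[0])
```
[9, 5, 67]
3
[9, 5, 67]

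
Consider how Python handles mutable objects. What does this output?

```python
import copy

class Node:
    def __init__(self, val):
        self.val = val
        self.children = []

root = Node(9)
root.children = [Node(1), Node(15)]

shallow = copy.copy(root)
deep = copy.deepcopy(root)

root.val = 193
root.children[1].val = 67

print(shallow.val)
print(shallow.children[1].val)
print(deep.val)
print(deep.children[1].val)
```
9
67
9
15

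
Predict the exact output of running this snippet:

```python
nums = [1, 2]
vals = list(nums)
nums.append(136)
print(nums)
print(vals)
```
[1, 2, 136]
[1, 2]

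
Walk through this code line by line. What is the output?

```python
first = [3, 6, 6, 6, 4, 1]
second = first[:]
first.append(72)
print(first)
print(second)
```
[3, 6, 6, 6, 4, 1, 72]
[3, 6, 6, 6, 4, 1]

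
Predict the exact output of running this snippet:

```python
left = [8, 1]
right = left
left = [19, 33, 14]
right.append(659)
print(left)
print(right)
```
[19, 33, 14]
[8, 1, 659]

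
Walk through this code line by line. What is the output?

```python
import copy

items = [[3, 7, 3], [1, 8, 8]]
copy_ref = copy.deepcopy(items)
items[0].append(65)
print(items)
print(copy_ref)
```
[[3, 7, 3, 65], [1, 8, 8]]
[[3, 7, 3], [1, 8, 8]]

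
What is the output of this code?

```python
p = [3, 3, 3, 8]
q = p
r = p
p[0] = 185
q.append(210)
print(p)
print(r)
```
[185, 3, 3, 8, 210]
[185, 3, 3, 8, 210]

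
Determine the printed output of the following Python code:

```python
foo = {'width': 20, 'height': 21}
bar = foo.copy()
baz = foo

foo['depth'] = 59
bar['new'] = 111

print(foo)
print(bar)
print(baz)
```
{'width': 20, 'height': 21, 'depth': 59}
{'width': 20, 'height': 21, 'new': 111}
{'width': 20, 'height': 21, 'depth': 59}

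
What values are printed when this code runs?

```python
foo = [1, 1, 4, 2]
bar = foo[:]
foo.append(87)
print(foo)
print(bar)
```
[1, 1, 4, 2, 87]
[1, 1, 4, 2]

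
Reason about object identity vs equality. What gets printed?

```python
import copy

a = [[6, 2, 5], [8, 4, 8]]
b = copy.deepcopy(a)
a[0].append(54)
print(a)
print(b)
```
[[6, 2, 5, 54], [8, 4, 8]]
[[6, 2, 5], [8, 4, 8]]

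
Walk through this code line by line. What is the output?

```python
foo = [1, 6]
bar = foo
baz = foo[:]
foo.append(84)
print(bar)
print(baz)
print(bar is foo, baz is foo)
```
[1, 6, 84]
[1, 6]
True False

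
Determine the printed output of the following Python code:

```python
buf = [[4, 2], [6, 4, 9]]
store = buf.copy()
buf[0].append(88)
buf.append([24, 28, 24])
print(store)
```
[[4, 2, 88], [6, 4, 9]]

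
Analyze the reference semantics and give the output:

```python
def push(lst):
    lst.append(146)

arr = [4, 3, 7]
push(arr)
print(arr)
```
[4, 3, 7, 146]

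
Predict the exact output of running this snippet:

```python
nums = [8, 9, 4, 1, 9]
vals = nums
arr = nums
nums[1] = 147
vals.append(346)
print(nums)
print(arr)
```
[8, 147, 4, 1, 9, 346]
[8, 147, 4, 1, 9, 346]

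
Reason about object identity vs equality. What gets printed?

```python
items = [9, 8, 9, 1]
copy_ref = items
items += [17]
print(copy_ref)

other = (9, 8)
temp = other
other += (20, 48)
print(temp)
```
[9, 8, 9, 1, 17]
(9, 8)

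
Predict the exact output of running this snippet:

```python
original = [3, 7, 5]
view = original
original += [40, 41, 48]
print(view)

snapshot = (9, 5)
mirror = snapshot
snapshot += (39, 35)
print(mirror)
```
[3, 7, 5, 40, 41, 48]
(9, 5)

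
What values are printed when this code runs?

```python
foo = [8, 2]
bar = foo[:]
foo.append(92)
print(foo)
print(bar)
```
[8, 2, 92]
[8, 2]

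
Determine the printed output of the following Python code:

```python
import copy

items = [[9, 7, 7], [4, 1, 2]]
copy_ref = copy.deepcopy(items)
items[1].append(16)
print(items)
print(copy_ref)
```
[[9, 7, 7], [4, 1, 2, 16]]
[[9, 7, 7], [4, 1, 2]]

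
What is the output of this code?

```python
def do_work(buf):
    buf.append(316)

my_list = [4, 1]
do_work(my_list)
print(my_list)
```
[4, 1, 316]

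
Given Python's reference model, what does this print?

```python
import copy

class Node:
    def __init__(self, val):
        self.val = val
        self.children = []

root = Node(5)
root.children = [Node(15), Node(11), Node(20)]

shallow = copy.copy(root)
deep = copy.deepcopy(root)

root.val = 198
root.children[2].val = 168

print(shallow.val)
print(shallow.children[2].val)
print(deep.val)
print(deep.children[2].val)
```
5
168
5
20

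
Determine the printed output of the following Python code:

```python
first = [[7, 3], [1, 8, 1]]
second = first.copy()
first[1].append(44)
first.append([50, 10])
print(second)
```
[[7, 3], [1, 8, 1, 44]]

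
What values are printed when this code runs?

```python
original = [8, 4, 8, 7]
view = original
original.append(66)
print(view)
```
[8, 4, 8, 7, 66]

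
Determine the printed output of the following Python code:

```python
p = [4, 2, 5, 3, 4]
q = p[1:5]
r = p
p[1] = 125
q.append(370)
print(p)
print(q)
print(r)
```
[4, 125, 5, 3, 4]
[2, 5, 3, 4, 370]
[4, 125, 5, 3, 4]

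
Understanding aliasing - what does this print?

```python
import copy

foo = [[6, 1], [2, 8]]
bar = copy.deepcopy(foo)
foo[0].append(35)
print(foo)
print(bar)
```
[[6, 1, 35], [2, 8]]
[[6, 1], [2, 8]]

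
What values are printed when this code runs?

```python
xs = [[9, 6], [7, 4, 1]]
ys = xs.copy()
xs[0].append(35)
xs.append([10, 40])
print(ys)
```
[[9, 6, 35], [7, 4, 1]]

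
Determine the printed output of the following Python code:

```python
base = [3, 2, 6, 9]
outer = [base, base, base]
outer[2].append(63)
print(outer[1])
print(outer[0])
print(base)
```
[3, 2, 6, 9, 63]
[3, 2, 6, 9, 63]
[3, 2, 6, 9, 63]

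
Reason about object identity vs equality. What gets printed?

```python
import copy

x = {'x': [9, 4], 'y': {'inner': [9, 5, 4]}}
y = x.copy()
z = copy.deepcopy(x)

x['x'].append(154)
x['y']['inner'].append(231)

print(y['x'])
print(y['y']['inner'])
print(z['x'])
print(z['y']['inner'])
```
[9, 4, 154]
[9, 5, 4, 231]
[9, 4]
[9, 5, 4]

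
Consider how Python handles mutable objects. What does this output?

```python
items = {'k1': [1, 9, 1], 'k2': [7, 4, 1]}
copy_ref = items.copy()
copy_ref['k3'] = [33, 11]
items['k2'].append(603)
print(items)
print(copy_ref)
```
{'k1': [1, 9, 1], 'k2': [7, 4, 1, 603]}
{'k1': [1, 9, 1], 'k2': [7, 4, 1, 603], 'k3': [33, 11]}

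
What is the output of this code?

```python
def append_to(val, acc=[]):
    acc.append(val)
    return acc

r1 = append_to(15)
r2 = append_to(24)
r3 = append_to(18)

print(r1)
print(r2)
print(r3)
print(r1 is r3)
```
[15, 24, 18]
[15, 24, 18]
[15, 24, 18]
True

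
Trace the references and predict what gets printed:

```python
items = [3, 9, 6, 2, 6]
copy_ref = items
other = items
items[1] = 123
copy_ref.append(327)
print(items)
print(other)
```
[3, 123, 6, 2, 6, 327]
[3, 123, 6, 2, 6, 327]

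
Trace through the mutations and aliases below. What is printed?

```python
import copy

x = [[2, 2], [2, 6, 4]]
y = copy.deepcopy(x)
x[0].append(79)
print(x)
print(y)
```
[[2, 2, 79], [2, 6, 4]]
[[2, 2], [2, 6, 4]]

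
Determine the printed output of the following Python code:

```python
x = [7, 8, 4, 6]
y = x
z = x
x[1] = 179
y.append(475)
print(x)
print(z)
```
[7, 179, 4, 6, 475]
[7, 179, 4, 6, 475]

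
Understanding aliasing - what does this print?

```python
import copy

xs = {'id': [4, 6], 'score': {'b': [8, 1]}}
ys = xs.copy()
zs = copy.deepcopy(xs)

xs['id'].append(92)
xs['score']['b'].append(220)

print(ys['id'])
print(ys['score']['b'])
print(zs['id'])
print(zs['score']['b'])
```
[4, 6, 92]
[8, 1, 220]
[4, 6]
[8, 1]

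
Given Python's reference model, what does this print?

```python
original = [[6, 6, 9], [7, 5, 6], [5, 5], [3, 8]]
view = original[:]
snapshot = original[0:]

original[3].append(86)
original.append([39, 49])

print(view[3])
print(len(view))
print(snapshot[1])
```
[3, 8, 86]
4
[7, 5, 6]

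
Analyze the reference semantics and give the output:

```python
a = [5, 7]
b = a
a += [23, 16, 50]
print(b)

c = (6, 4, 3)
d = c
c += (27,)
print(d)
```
[5, 7, 23, 16, 50]
(6, 4, 3)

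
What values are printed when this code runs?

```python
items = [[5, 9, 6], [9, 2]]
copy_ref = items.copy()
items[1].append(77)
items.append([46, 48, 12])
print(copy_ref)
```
[[5, 9, 6], [9, 2, 77]]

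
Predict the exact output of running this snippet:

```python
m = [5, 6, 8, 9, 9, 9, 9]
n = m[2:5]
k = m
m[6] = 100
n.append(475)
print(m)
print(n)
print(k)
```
[5, 6, 8, 9, 9, 9, 100]
[8, 9, 9, 475]
[5, 6, 8, 9, 9, 9, 100]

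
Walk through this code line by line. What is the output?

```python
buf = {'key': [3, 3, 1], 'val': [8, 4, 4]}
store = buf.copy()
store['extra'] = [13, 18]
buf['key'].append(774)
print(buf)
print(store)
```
{'key': [3, 3, 1, 774], 'val': [8, 4, 4]}
{'key': [3, 3, 1, 774], 'val': [8, 4, 4], 'extra': [13, 18]}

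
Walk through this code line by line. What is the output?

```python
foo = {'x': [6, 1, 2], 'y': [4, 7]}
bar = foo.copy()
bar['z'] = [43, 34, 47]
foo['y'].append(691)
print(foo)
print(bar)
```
{'x': [6, 1, 2], 'y': [4, 7, 691]}
{'x': [6, 1, 2], 'y': [4, 7, 691], 'z': [43, 34, 47]}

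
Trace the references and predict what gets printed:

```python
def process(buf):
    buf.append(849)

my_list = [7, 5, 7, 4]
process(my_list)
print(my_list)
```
[7, 5, 7, 4, 849]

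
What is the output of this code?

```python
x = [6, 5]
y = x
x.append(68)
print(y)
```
[6, 5, 68]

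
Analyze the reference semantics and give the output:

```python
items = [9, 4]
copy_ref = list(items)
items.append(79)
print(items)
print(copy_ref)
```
[9, 4, 79]
[9, 4]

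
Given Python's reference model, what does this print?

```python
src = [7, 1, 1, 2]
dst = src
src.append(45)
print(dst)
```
[7, 1, 1, 2, 45]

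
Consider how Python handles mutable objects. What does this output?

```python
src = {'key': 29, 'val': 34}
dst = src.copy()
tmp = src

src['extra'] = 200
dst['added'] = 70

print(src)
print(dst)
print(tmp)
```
{'key': 29, 'val': 34, 'extra': 200}
{'key': 29, 'val': 34, 'added': 70}
{'key': 29, 'val': 34, 'extra': 200}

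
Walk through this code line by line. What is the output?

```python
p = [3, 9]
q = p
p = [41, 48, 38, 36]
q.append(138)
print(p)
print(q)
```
[41, 48, 38, 36]
[3, 9, 138]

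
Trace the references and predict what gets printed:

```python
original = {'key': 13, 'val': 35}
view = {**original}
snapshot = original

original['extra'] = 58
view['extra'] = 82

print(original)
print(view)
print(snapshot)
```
{'key': 13, 'val': 35, 'extra': 58}
{'key': 13, 'val': 35, 'extra': 82}
{'key': 13, 'val': 35, 'extra': 58}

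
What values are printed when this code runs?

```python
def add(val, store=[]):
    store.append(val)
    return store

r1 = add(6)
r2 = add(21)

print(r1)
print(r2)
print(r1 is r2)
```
[6, 21]
[6, 21]
True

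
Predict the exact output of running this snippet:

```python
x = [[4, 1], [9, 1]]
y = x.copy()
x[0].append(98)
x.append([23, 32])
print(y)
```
[[4, 1, 98], [9, 1]]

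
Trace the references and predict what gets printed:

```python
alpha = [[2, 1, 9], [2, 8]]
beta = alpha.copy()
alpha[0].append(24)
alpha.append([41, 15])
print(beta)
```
[[2, 1, 9, 24], [2, 8]]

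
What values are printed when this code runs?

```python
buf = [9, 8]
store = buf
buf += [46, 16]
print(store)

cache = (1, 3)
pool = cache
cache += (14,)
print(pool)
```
[9, 8, 46, 16]
(1, 3)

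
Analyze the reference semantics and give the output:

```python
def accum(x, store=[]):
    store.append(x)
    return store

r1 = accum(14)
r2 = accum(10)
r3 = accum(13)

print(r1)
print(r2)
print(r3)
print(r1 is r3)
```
[14, 10, 13]
[14, 10, 13]
[14, 10, 13]
True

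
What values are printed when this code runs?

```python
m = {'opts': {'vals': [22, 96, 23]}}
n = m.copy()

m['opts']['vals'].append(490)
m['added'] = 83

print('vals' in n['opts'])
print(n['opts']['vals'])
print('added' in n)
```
True
[22, 96, 23, 490]
False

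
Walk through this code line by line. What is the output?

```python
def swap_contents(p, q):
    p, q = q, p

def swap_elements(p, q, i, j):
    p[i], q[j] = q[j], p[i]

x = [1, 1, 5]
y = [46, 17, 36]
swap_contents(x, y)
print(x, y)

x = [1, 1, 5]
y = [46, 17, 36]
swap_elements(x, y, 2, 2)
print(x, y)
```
[1, 1, 5] [46, 17, 36]
[1, 1, 36] [46, 17, 5]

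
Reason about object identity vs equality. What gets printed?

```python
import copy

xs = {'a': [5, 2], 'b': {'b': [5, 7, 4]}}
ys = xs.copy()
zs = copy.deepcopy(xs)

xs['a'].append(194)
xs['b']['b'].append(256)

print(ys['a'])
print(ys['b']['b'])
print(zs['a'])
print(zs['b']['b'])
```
[5, 2, 194]
[5, 7, 4, 256]
[5, 2]
[5, 7, 4]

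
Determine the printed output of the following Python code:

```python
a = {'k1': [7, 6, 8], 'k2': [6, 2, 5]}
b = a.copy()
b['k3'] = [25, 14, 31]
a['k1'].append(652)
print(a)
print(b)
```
{'k1': [7, 6, 8, 652], 'k2': [6, 2, 5]}
{'k1': [7, 6, 8, 652], 'k2': [6, 2, 5], 'k3': [25, 14, 31]}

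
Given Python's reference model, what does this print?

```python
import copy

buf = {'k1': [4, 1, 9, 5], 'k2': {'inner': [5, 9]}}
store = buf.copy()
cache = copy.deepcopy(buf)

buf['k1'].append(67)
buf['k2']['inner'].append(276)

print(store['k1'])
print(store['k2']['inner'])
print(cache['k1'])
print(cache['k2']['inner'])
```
[4, 1, 9, 5, 67]
[5, 9, 276]
[4, 1, 9, 5]
[5, 9]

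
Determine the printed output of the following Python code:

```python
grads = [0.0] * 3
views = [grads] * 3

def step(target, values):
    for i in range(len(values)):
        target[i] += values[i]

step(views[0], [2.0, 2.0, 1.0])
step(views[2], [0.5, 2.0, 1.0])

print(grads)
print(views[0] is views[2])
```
[2.5, 4.0, 2.0]
True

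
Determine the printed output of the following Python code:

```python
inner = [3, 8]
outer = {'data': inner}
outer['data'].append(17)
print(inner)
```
[3, 8, 17]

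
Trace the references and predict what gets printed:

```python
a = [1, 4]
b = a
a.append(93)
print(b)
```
[1, 4, 93]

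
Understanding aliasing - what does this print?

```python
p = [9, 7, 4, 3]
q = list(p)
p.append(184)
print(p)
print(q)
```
[9, 7, 4, 3, 184]
[9, 7, 4, 3]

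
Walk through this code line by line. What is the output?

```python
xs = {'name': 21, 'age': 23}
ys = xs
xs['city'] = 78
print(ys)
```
{'name': 21, 'age': 23, 'city': 78}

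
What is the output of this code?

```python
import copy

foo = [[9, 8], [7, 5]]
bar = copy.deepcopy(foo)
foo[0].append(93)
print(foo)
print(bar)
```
[[9, 8, 93], [7, 5]]
[[9, 8], [7, 5]]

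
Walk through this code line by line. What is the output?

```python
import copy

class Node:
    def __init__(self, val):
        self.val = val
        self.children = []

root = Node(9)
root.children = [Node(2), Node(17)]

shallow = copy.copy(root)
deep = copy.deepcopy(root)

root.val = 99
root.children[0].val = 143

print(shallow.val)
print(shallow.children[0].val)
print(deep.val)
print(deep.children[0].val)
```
9
143
9
2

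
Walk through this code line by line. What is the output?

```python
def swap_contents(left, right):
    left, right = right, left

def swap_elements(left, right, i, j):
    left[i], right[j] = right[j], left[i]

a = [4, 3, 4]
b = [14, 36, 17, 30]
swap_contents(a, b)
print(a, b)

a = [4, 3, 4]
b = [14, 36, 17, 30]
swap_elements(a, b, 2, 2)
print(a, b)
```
[4, 3, 4] [14, 36, 17, 30]
[4, 3, 17] [14, 36, 4, 30]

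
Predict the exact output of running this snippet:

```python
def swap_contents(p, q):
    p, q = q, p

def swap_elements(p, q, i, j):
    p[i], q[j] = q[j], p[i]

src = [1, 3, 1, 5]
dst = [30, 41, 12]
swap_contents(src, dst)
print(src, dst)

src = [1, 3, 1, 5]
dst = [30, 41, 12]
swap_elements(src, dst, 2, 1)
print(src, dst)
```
[1, 3, 1, 5] [30, 41, 12]
[1, 3, 41, 5] [30, 1, 12]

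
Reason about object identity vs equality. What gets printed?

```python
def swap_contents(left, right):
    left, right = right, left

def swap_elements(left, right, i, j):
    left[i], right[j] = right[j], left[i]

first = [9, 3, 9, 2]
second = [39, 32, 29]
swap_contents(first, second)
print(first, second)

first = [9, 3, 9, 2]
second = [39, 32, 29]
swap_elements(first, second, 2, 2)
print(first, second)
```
[9, 3, 9, 2] [39, 32, 29]
[9, 3, 29, 2] [39, 32, 9]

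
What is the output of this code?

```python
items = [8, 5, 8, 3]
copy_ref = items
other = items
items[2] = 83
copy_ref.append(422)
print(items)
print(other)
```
[8, 5, 83, 3, 422]
[8, 5, 83, 3, 422]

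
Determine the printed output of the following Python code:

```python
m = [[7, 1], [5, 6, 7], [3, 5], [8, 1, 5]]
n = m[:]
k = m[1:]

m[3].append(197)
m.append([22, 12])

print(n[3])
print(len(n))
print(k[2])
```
[8, 1, 5, 197]
4
[8, 1, 5, 197]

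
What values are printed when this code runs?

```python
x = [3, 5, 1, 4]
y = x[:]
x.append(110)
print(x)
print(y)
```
[3, 5, 1, 4, 110]
[3, 5, 1, 4]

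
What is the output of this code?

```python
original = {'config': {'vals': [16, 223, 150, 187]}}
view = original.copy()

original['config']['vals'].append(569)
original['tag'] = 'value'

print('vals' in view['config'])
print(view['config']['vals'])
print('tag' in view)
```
True
[16, 223, 150, 187, 569]
False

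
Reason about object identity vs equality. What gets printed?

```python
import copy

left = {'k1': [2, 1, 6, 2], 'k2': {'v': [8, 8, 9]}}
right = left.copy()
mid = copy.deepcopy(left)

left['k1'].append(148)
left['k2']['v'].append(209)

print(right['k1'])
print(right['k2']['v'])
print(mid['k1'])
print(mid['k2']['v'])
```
[2, 1, 6, 2, 148]
[8, 8, 9, 209]
[2, 1, 6, 2]
[8, 8, 9]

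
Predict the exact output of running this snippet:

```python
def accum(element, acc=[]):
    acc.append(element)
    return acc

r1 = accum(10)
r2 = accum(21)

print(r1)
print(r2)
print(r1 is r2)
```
[10, 21]
[10, 21]
True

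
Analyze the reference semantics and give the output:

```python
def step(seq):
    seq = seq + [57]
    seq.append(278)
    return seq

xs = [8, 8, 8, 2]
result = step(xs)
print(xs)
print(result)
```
[8, 8, 8, 2]
[8, 8, 8, 2, 57, 278]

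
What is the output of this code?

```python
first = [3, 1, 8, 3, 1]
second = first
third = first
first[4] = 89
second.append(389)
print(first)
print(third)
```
[3, 1, 8, 3, 89, 389]
[3, 1, 8, 3, 89, 389]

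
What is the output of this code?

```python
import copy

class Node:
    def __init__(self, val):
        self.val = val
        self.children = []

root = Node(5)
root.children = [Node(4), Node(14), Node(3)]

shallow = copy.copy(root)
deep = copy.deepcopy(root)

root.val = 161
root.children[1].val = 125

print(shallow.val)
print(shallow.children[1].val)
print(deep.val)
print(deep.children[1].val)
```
5
125
5
14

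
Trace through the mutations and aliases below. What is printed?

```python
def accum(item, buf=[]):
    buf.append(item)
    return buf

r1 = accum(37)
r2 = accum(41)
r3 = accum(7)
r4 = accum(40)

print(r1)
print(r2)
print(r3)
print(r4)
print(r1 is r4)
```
[37, 41, 7, 40]
[37, 41, 7, 40]
[37, 41, 7, 40]
[37, 41, 7, 40]
True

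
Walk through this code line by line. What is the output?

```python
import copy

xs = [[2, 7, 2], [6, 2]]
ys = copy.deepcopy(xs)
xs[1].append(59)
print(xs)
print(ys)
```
[[2, 7, 2], [6, 2, 59]]
[[2, 7, 2], [6, 2]]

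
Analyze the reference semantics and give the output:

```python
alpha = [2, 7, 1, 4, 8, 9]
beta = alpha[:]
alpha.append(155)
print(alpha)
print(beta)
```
[2, 7, 1, 4, 8, 9, 155]
[2, 7, 1, 4, 8, 9]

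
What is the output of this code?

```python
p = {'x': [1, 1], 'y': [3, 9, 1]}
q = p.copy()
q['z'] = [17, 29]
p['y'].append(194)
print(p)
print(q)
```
{'x': [1, 1], 'y': [3, 9, 1, 194]}
{'x': [1, 1], 'y': [3, 9, 1, 194], 'z': [17, 29]}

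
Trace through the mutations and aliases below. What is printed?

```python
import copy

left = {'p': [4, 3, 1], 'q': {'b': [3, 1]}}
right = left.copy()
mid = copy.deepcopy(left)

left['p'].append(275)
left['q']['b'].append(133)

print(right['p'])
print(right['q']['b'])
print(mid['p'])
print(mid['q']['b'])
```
[4, 3, 1, 275]
[3, 1, 133]
[4, 3, 1]
[3, 1]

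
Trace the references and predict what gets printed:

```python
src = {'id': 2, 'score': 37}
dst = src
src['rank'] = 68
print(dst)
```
{'id': 2, 'score': 37, 'rank': 68}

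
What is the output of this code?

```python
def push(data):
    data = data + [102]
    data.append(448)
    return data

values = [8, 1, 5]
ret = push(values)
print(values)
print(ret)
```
[8, 1, 5]
[8, 1, 5, 102, 448]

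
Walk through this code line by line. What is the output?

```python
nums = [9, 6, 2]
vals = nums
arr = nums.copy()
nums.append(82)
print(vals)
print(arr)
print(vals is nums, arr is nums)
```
[9, 6, 2, 82]
[9, 6, 2]
True False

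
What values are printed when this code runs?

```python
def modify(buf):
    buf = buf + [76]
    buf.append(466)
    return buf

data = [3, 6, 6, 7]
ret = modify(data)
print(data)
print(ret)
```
[3, 6, 6, 7]
[3, 6, 6, 7, 76, 466]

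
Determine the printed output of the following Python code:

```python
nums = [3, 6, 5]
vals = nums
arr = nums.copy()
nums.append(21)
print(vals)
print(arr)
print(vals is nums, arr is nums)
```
[3, 6, 5, 21]
[3, 6, 5]
True False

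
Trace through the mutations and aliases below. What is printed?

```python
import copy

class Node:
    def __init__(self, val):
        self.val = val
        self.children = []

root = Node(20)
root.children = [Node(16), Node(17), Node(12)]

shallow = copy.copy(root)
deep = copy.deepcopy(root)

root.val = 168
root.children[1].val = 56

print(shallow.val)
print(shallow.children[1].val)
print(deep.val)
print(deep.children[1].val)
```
20
56
20
17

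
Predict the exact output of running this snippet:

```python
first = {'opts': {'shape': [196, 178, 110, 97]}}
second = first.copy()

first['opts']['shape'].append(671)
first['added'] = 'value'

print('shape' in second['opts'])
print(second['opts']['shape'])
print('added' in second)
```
True
[196, 178, 110, 97, 671]
False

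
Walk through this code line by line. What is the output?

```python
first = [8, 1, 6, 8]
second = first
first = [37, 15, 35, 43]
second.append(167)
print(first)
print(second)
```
[37, 15, 35, 43]
[8, 1, 6, 8, 167]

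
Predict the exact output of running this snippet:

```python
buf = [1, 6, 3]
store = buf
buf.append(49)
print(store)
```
[1, 6, 3, 49]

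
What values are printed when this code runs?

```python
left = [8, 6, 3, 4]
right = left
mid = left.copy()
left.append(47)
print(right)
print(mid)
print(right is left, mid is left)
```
[8, 6, 3, 4, 47]
[8, 6, 3, 4]
True False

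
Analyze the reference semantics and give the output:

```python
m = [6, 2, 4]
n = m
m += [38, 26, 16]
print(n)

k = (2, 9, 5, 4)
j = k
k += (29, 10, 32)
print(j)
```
[6, 2, 4, 38, 26, 16]
(2, 9, 5, 4)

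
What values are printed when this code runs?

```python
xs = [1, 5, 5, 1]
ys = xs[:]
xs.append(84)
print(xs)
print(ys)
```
[1, 5, 5, 1, 84]
[1, 5, 5, 1]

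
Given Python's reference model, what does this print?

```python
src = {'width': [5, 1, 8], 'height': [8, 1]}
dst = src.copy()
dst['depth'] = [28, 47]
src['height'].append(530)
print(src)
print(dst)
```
{'width': [5, 1, 8], 'height': [8, 1, 530]}
{'width': [5, 1, 8], 'height': [8, 1, 530], 'depth': [28, 47]}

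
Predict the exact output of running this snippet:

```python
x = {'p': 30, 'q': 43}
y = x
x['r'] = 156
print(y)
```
{'p': 30, 'q': 43, 'r': 156}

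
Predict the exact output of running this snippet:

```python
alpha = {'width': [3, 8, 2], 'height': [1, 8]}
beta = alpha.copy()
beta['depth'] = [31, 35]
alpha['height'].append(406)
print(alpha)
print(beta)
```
{'width': [3, 8, 2], 'height': [1, 8, 406]}
{'width': [3, 8, 2], 'height': [1, 8, 406], 'depth': [31, 35]}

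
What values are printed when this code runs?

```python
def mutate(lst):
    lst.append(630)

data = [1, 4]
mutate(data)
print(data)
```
[1, 4, 630]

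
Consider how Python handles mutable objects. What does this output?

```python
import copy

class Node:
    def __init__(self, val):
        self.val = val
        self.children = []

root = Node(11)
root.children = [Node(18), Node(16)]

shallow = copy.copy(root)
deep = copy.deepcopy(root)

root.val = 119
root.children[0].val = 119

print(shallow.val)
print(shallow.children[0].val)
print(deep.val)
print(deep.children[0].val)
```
11
119
11
18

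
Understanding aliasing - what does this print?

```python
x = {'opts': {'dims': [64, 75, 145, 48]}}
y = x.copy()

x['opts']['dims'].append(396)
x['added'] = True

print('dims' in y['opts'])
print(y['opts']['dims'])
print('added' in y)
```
True
[64, 75, 145, 48, 396]
False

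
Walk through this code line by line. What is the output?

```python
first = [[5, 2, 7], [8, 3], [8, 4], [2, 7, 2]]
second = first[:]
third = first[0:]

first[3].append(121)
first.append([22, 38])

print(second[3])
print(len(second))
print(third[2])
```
[2, 7, 2, 121]
4
[8, 4]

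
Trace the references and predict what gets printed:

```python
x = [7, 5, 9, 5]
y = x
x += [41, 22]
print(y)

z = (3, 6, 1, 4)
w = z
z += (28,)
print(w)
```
[7, 5, 9, 5, 41, 22]
(3, 6, 1, 4)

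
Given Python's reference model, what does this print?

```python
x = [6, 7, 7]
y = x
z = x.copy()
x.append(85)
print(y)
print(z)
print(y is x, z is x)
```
[6, 7, 7, 85]
[6, 7, 7]
True False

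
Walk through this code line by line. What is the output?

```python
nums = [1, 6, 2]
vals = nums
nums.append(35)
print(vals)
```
[1, 6, 2, 35]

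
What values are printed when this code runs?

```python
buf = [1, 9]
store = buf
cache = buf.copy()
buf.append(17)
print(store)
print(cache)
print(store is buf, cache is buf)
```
[1, 9, 17]
[1, 9]
True False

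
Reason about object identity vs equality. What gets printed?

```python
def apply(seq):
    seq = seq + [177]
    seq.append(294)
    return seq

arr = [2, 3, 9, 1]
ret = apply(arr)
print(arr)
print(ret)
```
[2, 3, 9, 1]
[2, 3, 9, 1, 177, 294]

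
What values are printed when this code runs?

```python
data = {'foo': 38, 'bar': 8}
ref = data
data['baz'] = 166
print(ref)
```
{'foo': 38, 'bar': 8, 'baz': 166}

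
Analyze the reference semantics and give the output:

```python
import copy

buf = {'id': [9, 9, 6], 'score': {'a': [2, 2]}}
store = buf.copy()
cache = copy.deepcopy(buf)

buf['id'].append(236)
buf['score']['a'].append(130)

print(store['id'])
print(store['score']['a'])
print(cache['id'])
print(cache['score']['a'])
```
[9, 9, 6, 236]
[2, 2, 130]
[9, 9, 6]
[2, 2]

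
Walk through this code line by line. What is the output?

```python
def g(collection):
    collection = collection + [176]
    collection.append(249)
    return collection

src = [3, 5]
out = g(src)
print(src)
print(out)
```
[3, 5]
[3, 5, 176, 249]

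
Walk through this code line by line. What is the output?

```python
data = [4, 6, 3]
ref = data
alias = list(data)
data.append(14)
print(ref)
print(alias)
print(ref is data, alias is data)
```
[4, 6, 3, 14]
[4, 6, 3]
True False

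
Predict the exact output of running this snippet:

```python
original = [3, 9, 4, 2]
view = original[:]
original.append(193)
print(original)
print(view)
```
[3, 9, 4, 2, 193]
[3, 9, 4, 2]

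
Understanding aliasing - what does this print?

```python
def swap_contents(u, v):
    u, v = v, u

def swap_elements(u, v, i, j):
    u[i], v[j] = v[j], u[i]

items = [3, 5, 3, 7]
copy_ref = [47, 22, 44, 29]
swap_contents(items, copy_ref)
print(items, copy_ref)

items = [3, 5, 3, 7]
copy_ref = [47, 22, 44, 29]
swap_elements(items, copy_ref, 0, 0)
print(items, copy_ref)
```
[3, 5, 3, 7] [47, 22, 44, 29]
[47, 5, 3, 7] [3, 22, 44, 29]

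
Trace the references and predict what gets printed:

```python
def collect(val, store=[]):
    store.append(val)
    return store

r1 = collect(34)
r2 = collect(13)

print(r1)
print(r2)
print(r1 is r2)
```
[34, 13]
[34, 13]
True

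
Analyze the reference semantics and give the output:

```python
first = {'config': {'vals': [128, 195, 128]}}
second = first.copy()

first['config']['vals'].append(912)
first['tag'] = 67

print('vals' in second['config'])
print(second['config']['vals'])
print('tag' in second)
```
True
[128, 195, 128, 912]
False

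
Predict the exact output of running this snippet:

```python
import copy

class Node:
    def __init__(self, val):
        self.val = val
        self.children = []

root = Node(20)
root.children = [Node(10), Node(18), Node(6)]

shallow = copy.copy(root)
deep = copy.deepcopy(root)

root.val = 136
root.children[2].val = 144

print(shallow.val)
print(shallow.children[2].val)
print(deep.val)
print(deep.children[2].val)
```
20
144
20
6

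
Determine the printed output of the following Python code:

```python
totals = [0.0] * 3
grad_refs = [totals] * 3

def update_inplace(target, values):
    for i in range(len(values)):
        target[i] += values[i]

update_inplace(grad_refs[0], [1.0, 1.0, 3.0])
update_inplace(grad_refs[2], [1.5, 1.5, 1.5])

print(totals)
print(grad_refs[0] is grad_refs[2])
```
[2.5, 2.5, 4.5]
True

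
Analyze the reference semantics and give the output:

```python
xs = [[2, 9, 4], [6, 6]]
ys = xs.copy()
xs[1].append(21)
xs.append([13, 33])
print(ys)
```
[[2, 9, 4], [6, 6, 21]]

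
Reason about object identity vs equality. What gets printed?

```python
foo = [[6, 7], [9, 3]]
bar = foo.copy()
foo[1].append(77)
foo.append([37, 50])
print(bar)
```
[[6, 7], [9, 3, 77]]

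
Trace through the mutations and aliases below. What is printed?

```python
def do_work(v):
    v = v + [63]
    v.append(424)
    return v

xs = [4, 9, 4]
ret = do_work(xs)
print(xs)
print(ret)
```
[4, 9, 4]
[4, 9, 4, 63, 424]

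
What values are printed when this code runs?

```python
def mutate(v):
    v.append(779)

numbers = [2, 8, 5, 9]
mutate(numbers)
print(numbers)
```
[2, 8, 5, 9, 779]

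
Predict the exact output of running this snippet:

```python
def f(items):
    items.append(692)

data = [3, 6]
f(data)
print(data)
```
[3, 6, 692]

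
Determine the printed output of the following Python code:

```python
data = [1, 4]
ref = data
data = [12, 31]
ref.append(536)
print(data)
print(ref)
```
[12, 31]
[1, 4, 536]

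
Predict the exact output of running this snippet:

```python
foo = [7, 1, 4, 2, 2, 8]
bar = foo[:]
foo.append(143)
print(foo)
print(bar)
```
[7, 1, 4, 2, 2, 8, 143]
[7, 1, 4, 2, 2, 8]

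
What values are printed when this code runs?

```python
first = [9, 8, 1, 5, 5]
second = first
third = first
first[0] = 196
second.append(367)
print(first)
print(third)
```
[196, 8, 1, 5, 5, 367]
[196, 8, 1, 5, 5, 367]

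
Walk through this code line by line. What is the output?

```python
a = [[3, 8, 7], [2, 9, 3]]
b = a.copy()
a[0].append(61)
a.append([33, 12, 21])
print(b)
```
[[3, 8, 7, 61], [2, 9, 3]]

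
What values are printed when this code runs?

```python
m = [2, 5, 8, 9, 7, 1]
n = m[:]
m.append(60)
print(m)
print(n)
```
[2, 5, 8, 9, 7, 1, 60]
[2, 5, 8, 9, 7, 1]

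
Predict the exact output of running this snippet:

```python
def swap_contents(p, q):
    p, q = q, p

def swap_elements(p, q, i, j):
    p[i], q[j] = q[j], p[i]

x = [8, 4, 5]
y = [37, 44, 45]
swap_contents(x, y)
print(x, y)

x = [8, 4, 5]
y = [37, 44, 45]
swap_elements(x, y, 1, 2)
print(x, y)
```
[8, 4, 5] [37, 44, 45]
[8, 45, 5] [37, 44, 4]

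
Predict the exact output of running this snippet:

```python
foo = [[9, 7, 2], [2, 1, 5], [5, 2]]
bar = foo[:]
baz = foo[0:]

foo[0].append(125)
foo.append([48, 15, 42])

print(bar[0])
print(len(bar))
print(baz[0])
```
[9, 7, 2, 125]
3
[9, 7, 2, 125]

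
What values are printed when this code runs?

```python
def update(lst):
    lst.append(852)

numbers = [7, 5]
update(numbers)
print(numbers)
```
[7, 5, 852]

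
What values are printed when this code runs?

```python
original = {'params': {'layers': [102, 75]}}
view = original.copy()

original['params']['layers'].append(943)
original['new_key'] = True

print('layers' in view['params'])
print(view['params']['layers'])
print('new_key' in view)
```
True
[102, 75, 943]
False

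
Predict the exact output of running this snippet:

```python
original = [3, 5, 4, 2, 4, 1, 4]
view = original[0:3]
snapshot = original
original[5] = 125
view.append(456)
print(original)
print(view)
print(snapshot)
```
[3, 5, 4, 2, 4, 125, 4]
[3, 5, 4, 456]
[3, 5, 4, 2, 4, 125, 4]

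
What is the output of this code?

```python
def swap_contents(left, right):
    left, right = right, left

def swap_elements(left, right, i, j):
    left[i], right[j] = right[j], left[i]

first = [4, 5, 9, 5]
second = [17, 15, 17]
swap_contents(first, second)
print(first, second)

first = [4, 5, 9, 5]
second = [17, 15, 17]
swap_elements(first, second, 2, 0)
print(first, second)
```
[4, 5, 9, 5] [17, 15, 17]
[4, 5, 17, 5] [9, 15, 17]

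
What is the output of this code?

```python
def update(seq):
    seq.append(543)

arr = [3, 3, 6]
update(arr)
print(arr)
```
[3, 3, 6, 543]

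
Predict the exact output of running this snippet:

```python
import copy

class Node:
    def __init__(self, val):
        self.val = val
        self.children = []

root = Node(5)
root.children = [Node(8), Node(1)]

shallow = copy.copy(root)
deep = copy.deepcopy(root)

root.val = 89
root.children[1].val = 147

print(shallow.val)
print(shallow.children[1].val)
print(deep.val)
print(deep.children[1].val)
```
5
147
5
1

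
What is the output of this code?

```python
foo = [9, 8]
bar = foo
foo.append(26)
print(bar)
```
[9, 8, 26]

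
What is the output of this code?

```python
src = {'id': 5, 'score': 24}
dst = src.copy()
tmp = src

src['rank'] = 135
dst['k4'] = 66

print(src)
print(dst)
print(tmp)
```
{'id': 5, 'score': 24, 'rank': 135}
{'id': 5, 'score': 24, 'k4': 66}
{'id': 5, 'score': 24, 'rank': 135}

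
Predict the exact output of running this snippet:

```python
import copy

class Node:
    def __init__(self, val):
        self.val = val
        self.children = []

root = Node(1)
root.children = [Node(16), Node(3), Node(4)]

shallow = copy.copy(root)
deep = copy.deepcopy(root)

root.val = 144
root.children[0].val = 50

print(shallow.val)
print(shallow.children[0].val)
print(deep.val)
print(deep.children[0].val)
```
1
50
1
16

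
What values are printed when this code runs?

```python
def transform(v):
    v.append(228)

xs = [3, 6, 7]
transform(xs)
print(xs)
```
[3, 6, 7, 228]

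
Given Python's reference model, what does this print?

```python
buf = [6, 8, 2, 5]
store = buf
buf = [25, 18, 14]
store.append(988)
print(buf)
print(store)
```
[25, 18, 14]
[6, 8, 2, 5, 988]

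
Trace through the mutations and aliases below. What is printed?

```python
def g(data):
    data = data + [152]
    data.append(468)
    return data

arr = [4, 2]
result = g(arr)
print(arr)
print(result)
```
[4, 2]
[4, 2, 152, 468]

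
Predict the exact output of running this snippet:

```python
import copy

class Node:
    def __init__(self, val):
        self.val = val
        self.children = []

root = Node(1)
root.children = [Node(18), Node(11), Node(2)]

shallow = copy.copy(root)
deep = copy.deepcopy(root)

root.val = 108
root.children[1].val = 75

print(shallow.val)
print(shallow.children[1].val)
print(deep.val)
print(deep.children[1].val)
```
1
75
1
11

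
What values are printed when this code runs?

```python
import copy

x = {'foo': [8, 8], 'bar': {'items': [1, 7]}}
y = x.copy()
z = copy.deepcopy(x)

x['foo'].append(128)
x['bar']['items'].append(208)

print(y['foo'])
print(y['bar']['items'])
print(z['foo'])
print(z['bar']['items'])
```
[8, 8, 128]
[1, 7, 208]
[8, 8]
[1, 7]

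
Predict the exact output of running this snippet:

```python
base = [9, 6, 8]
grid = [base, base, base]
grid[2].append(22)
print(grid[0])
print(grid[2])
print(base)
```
[9, 6, 8, 22]
[9, 6, 8, 22]
[9, 6, 8, 22]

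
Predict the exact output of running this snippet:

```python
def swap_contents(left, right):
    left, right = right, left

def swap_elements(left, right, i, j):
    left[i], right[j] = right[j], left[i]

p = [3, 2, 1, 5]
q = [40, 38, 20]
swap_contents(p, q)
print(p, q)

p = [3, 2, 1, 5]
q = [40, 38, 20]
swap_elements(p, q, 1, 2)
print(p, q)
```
[3, 2, 1, 5] [40, 38, 20]
[3, 20, 1, 5] [40, 38, 2]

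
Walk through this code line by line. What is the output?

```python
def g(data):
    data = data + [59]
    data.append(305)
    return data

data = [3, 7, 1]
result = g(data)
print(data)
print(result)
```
[3, 7, 1]
[3, 7, 1, 59, 305]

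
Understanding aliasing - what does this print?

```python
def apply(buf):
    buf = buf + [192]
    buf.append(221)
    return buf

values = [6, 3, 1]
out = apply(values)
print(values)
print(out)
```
[6, 3, 1]
[6, 3, 1, 192, 221]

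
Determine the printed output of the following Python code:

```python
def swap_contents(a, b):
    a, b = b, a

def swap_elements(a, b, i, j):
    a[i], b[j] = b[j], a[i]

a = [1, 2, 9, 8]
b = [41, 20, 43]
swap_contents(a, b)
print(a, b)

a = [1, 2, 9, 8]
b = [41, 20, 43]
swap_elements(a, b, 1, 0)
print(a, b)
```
[1, 2, 9, 8] [41, 20, 43]
[1, 41, 9, 8] [2, 20, 43]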